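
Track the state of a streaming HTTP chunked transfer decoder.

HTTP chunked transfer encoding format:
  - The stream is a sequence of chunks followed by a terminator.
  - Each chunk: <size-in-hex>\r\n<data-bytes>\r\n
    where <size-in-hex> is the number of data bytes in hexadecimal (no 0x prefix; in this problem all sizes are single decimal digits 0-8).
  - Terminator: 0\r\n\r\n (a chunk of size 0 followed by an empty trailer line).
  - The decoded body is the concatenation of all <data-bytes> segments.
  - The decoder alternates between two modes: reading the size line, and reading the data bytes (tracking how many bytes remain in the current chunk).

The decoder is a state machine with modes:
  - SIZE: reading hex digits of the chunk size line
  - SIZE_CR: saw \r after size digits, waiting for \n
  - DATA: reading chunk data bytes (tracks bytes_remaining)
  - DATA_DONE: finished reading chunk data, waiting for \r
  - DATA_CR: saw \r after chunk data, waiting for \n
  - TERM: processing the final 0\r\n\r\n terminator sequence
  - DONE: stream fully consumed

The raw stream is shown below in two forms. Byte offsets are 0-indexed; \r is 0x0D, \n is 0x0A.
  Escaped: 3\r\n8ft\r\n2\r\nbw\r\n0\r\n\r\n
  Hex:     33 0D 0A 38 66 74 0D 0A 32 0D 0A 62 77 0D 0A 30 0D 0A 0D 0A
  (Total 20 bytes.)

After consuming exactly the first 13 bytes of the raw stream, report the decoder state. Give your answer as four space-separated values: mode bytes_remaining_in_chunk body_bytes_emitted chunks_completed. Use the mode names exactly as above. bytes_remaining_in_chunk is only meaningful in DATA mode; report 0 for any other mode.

Byte 0 = '3': mode=SIZE remaining=0 emitted=0 chunks_done=0
Byte 1 = 0x0D: mode=SIZE_CR remaining=0 emitted=0 chunks_done=0
Byte 2 = 0x0A: mode=DATA remaining=3 emitted=0 chunks_done=0
Byte 3 = '8': mode=DATA remaining=2 emitted=1 chunks_done=0
Byte 4 = 'f': mode=DATA remaining=1 emitted=2 chunks_done=0
Byte 5 = 't': mode=DATA_DONE remaining=0 emitted=3 chunks_done=0
Byte 6 = 0x0D: mode=DATA_CR remaining=0 emitted=3 chunks_done=0
Byte 7 = 0x0A: mode=SIZE remaining=0 emitted=3 chunks_done=1
Byte 8 = '2': mode=SIZE remaining=0 emitted=3 chunks_done=1
Byte 9 = 0x0D: mode=SIZE_CR remaining=0 emitted=3 chunks_done=1
Byte 10 = 0x0A: mode=DATA remaining=2 emitted=3 chunks_done=1
Byte 11 = 'b': mode=DATA remaining=1 emitted=4 chunks_done=1
Byte 12 = 'w': mode=DATA_DONE remaining=0 emitted=5 chunks_done=1

Answer: DATA_DONE 0 5 1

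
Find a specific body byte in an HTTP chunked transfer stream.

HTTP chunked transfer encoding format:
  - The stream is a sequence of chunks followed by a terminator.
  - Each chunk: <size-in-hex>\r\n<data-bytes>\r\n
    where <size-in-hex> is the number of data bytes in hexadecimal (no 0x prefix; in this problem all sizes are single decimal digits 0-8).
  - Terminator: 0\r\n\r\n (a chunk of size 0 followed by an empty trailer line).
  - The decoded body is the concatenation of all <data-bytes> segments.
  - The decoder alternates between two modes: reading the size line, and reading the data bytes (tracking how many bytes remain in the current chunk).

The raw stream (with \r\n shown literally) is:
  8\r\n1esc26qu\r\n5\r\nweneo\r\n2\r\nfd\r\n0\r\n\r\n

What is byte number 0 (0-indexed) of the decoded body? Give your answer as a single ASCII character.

Answer: 1

Derivation:
Chunk 1: stream[0..1]='8' size=0x8=8, data at stream[3..11]='1esc26qu' -> body[0..8], body so far='1esc26qu'
Chunk 2: stream[13..14]='5' size=0x5=5, data at stream[16..21]='weneo' -> body[8..13], body so far='1esc26quweneo'
Chunk 3: stream[23..24]='2' size=0x2=2, data at stream[26..28]='fd' -> body[13..15], body so far='1esc26quweneofd'
Chunk 4: stream[30..31]='0' size=0 (terminator). Final body='1esc26quweneofd' (15 bytes)
Body byte 0 = '1'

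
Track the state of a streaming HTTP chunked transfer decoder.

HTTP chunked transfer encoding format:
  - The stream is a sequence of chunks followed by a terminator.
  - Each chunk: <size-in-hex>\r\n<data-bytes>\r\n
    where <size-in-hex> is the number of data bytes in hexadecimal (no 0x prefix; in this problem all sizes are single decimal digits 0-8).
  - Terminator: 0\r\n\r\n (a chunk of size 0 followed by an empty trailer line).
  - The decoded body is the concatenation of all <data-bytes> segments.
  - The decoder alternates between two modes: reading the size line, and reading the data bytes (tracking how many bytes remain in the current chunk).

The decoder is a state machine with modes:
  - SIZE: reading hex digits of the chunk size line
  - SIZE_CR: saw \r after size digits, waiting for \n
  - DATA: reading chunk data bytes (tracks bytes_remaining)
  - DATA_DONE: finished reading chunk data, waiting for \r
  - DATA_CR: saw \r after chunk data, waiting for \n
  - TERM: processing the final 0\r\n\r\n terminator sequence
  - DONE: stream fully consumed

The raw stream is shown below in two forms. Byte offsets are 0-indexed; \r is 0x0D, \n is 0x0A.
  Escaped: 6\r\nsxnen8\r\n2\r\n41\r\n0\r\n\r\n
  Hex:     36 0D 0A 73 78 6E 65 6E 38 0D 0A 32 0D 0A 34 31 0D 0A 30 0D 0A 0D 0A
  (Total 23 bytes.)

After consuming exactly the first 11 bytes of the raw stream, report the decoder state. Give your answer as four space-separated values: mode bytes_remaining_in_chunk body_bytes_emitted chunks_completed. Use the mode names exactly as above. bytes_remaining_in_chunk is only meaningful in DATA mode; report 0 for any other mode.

Byte 0 = '6': mode=SIZE remaining=0 emitted=0 chunks_done=0
Byte 1 = 0x0D: mode=SIZE_CR remaining=0 emitted=0 chunks_done=0
Byte 2 = 0x0A: mode=DATA remaining=6 emitted=0 chunks_done=0
Byte 3 = 's': mode=DATA remaining=5 emitted=1 chunks_done=0
Byte 4 = 'x': mode=DATA remaining=4 emitted=2 chunks_done=0
Byte 5 = 'n': mode=DATA remaining=3 emitted=3 chunks_done=0
Byte 6 = 'e': mode=DATA remaining=2 emitted=4 chunks_done=0
Byte 7 = 'n': mode=DATA remaining=1 emitted=5 chunks_done=0
Byte 8 = '8': mode=DATA_DONE remaining=0 emitted=6 chunks_done=0
Byte 9 = 0x0D: mode=DATA_CR remaining=0 emitted=6 chunks_done=0
Byte 10 = 0x0A: mode=SIZE remaining=0 emitted=6 chunks_done=1

Answer: SIZE 0 6 1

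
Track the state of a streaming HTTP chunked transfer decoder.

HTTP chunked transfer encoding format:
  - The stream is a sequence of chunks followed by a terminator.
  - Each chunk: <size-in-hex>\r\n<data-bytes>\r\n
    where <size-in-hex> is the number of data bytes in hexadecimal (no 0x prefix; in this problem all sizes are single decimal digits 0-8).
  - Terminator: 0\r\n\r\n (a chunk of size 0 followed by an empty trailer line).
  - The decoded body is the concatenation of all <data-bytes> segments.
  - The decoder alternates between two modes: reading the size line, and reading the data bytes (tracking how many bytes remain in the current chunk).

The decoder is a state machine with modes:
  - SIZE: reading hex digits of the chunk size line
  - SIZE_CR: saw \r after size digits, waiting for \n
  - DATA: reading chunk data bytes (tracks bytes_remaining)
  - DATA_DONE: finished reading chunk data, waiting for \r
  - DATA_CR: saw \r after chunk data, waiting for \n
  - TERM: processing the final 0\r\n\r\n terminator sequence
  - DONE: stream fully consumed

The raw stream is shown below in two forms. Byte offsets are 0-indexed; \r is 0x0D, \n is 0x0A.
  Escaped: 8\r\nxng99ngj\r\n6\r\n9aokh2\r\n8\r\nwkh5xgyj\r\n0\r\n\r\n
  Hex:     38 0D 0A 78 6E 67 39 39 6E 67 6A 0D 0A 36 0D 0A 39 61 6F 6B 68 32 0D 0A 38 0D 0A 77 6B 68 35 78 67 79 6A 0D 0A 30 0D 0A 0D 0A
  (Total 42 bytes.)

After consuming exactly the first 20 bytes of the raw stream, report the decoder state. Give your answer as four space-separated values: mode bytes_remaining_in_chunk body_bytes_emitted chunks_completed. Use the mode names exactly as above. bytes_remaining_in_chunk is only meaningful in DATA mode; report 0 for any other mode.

Byte 0 = '8': mode=SIZE remaining=0 emitted=0 chunks_done=0
Byte 1 = 0x0D: mode=SIZE_CR remaining=0 emitted=0 chunks_done=0
Byte 2 = 0x0A: mode=DATA remaining=8 emitted=0 chunks_done=0
Byte 3 = 'x': mode=DATA remaining=7 emitted=1 chunks_done=0
Byte 4 = 'n': mode=DATA remaining=6 emitted=2 chunks_done=0
Byte 5 = 'g': mode=DATA remaining=5 emitted=3 chunks_done=0
Byte 6 = '9': mode=DATA remaining=4 emitted=4 chunks_done=0
Byte 7 = '9': mode=DATA remaining=3 emitted=5 chunks_done=0
Byte 8 = 'n': mode=DATA remaining=2 emitted=6 chunks_done=0
Byte 9 = 'g': mode=DATA remaining=1 emitted=7 chunks_done=0
Byte 10 = 'j': mode=DATA_DONE remaining=0 emitted=8 chunks_done=0
Byte 11 = 0x0D: mode=DATA_CR remaining=0 emitted=8 chunks_done=0
Byte 12 = 0x0A: mode=SIZE remaining=0 emitted=8 chunks_done=1
Byte 13 = '6': mode=SIZE remaining=0 emitted=8 chunks_done=1
Byte 14 = 0x0D: mode=SIZE_CR remaining=0 emitted=8 chunks_done=1
Byte 15 = 0x0A: mode=DATA remaining=6 emitted=8 chunks_done=1
Byte 16 = '9': mode=DATA remaining=5 emitted=9 chunks_done=1
Byte 17 = 'a': mode=DATA remaining=4 emitted=10 chunks_done=1
Byte 18 = 'o': mode=DATA remaining=3 emitted=11 chunks_done=1
Byte 19 = 'k': mode=DATA remaining=2 emitted=12 chunks_done=1

Answer: DATA 2 12 1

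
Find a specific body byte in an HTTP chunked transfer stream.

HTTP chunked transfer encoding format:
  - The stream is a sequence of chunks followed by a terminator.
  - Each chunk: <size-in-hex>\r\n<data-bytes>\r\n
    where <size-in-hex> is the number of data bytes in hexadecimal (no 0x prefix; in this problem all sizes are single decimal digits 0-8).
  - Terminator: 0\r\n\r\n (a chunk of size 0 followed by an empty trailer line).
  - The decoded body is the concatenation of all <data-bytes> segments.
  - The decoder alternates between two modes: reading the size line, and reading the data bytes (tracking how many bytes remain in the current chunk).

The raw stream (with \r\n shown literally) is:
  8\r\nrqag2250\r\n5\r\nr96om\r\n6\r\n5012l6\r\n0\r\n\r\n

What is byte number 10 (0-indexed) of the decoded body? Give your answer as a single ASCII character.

Chunk 1: stream[0..1]='8' size=0x8=8, data at stream[3..11]='rqag2250' -> body[0..8], body so far='rqag2250'
Chunk 2: stream[13..14]='5' size=0x5=5, data at stream[16..21]='r96om' -> body[8..13], body so far='rqag2250r96om'
Chunk 3: stream[23..24]='6' size=0x6=6, data at stream[26..32]='5012l6' -> body[13..19], body so far='rqag2250r96om5012l6'
Chunk 4: stream[34..35]='0' size=0 (terminator). Final body='rqag2250r96om5012l6' (19 bytes)
Body byte 10 = '6'

Answer: 6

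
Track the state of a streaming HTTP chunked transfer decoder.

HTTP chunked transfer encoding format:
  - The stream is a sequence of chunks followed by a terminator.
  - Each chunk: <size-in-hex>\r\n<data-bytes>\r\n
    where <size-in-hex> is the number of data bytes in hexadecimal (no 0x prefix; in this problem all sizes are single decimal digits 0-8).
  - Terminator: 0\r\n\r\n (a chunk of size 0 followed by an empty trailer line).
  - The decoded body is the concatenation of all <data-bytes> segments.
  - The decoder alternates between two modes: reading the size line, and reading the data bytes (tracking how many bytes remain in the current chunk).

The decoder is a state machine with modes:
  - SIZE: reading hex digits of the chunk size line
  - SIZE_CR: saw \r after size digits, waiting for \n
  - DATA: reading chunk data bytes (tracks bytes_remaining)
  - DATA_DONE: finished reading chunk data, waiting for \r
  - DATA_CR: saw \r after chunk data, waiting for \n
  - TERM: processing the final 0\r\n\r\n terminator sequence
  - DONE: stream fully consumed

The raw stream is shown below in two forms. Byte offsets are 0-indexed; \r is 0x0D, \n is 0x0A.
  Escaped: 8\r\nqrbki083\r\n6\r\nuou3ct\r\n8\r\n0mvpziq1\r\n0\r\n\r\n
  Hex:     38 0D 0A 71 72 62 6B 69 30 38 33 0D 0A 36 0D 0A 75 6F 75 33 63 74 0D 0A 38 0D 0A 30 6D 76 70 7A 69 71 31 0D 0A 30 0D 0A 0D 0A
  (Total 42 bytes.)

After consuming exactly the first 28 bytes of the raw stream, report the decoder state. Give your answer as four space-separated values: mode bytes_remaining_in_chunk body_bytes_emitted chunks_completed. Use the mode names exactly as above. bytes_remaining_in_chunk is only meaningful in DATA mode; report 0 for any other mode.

Answer: DATA 7 15 2

Derivation:
Byte 0 = '8': mode=SIZE remaining=0 emitted=0 chunks_done=0
Byte 1 = 0x0D: mode=SIZE_CR remaining=0 emitted=0 chunks_done=0
Byte 2 = 0x0A: mode=DATA remaining=8 emitted=0 chunks_done=0
Byte 3 = 'q': mode=DATA remaining=7 emitted=1 chunks_done=0
Byte 4 = 'r': mode=DATA remaining=6 emitted=2 chunks_done=0
Byte 5 = 'b': mode=DATA remaining=5 emitted=3 chunks_done=0
Byte 6 = 'k': mode=DATA remaining=4 emitted=4 chunks_done=0
Byte 7 = 'i': mode=DATA remaining=3 emitted=5 chunks_done=0
Byte 8 = '0': mode=DATA remaining=2 emitted=6 chunks_done=0
Byte 9 = '8': mode=DATA remaining=1 emitted=7 chunks_done=0
Byte 10 = '3': mode=DATA_DONE remaining=0 emitted=8 chunks_done=0
Byte 11 = 0x0D: mode=DATA_CR remaining=0 emitted=8 chunks_done=0
Byte 12 = 0x0A: mode=SIZE remaining=0 emitted=8 chunks_done=1
Byte 13 = '6': mode=SIZE remaining=0 emitted=8 chunks_done=1
Byte 14 = 0x0D: mode=SIZE_CR remaining=0 emitted=8 chunks_done=1
Byte 15 = 0x0A: mode=DATA remaining=6 emitted=8 chunks_done=1
Byte 16 = 'u': mode=DATA remaining=5 emitted=9 chunks_done=1
Byte 17 = 'o': mode=DATA remaining=4 emitted=10 chunks_done=1
Byte 18 = 'u': mode=DATA remaining=3 emitted=11 chunks_done=1
Byte 19 = '3': mode=DATA remaining=2 emitted=12 chunks_done=1
Byte 20 = 'c': mode=DATA remaining=1 emitted=13 chunks_done=1
Byte 21 = 't': mode=DATA_DONE remaining=0 emitted=14 chunks_done=1
Byte 22 = 0x0D: mode=DATA_CR remaining=0 emitted=14 chunks_done=1
Byte 23 = 0x0A: mode=SIZE remaining=0 emitted=14 chunks_done=2
Byte 24 = '8': mode=SIZE remaining=0 emitted=14 chunks_done=2
Byte 25 = 0x0D: mode=SIZE_CR remaining=0 emitted=14 chunks_done=2
Byte 26 = 0x0A: mode=DATA remaining=8 emitted=14 chunks_done=2
Byte 27 = '0': mode=DATA remaining=7 emitted=15 chunks_done=2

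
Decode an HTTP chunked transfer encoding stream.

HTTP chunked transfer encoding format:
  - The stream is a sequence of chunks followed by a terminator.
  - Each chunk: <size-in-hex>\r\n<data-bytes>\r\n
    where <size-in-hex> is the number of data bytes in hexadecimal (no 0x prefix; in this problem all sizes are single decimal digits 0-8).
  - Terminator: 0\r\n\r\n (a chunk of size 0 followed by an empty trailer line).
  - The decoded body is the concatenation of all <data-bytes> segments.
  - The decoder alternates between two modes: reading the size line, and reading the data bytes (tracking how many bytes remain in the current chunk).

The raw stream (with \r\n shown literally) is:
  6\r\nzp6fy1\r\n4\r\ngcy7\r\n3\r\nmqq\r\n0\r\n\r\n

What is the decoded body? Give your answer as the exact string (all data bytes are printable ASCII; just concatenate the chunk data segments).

Answer: zp6fy1gcy7mqq

Derivation:
Chunk 1: stream[0..1]='6' size=0x6=6, data at stream[3..9]='zp6fy1' -> body[0..6], body so far='zp6fy1'
Chunk 2: stream[11..12]='4' size=0x4=4, data at stream[14..18]='gcy7' -> body[6..10], body so far='zp6fy1gcy7'
Chunk 3: stream[20..21]='3' size=0x3=3, data at stream[23..26]='mqq' -> body[10..13], body so far='zp6fy1gcy7mqq'
Chunk 4: stream[28..29]='0' size=0 (terminator). Final body='zp6fy1gcy7mqq' (13 bytes)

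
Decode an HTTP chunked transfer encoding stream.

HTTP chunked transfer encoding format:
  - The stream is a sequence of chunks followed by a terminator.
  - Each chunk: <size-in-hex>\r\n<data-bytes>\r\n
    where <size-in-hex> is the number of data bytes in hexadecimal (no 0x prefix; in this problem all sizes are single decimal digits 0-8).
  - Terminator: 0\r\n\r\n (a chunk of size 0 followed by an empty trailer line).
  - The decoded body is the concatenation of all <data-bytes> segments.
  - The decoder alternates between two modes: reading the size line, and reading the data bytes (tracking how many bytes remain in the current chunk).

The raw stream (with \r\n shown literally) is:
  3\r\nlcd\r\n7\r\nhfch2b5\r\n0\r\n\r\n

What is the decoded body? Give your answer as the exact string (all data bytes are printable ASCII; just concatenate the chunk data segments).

Chunk 1: stream[0..1]='3' size=0x3=3, data at stream[3..6]='lcd' -> body[0..3], body so far='lcd'
Chunk 2: stream[8..9]='7' size=0x7=7, data at stream[11..18]='hfch2b5' -> body[3..10], body so far='lcdhfch2b5'
Chunk 3: stream[20..21]='0' size=0 (terminator). Final body='lcdhfch2b5' (10 bytes)

Answer: lcdhfch2b5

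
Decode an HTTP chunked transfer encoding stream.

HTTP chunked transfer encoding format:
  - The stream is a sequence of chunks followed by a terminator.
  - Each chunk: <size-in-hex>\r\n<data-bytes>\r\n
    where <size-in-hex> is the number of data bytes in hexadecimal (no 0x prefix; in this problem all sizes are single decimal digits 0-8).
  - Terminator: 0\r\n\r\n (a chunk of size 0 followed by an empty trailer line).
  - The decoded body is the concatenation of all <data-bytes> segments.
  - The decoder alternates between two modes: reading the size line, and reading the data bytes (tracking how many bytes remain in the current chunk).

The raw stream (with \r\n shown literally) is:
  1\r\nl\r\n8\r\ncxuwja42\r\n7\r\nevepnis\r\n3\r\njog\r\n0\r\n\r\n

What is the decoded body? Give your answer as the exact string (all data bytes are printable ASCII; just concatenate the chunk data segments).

Answer: lcxuwja42evepnisjog

Derivation:
Chunk 1: stream[0..1]='1' size=0x1=1, data at stream[3..4]='l' -> body[0..1], body so far='l'
Chunk 2: stream[6..7]='8' size=0x8=8, data at stream[9..17]='cxuwja42' -> body[1..9], body so far='lcxuwja42'
Chunk 3: stream[19..20]='7' size=0x7=7, data at stream[22..29]='evepnis' -> body[9..16], body so far='lcxuwja42evepnis'
Chunk 4: stream[31..32]='3' size=0x3=3, data at stream[34..37]='jog' -> body[16..19], body so far='lcxuwja42evepnisjog'
Chunk 5: stream[39..40]='0' size=0 (terminator). Final body='lcxuwja42evepnisjog' (19 bytes)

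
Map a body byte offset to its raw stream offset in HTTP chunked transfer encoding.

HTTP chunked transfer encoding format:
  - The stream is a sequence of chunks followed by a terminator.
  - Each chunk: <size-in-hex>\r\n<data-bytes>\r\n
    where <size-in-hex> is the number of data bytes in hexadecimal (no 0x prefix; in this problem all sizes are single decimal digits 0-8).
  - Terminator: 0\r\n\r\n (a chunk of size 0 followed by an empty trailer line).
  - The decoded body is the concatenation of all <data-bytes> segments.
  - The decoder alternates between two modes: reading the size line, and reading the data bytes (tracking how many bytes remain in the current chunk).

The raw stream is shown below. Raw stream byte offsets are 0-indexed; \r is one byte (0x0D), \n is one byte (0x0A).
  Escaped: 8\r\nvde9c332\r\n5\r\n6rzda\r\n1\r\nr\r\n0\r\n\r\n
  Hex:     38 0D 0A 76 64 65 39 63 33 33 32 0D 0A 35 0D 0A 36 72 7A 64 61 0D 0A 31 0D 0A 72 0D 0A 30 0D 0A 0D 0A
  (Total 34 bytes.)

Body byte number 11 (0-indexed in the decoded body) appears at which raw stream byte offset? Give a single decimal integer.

Answer: 19

Derivation:
Chunk 1: stream[0..1]='8' size=0x8=8, data at stream[3..11]='vde9c332' -> body[0..8], body so far='vde9c332'
Chunk 2: stream[13..14]='5' size=0x5=5, data at stream[16..21]='6rzda' -> body[8..13], body so far='vde9c3326rzda'
Chunk 3: stream[23..24]='1' size=0x1=1, data at stream[26..27]='r' -> body[13..14], body so far='vde9c3326rzdar'
Chunk 4: stream[29..30]='0' size=0 (terminator). Final body='vde9c3326rzdar' (14 bytes)
Body byte 11 at stream offset 19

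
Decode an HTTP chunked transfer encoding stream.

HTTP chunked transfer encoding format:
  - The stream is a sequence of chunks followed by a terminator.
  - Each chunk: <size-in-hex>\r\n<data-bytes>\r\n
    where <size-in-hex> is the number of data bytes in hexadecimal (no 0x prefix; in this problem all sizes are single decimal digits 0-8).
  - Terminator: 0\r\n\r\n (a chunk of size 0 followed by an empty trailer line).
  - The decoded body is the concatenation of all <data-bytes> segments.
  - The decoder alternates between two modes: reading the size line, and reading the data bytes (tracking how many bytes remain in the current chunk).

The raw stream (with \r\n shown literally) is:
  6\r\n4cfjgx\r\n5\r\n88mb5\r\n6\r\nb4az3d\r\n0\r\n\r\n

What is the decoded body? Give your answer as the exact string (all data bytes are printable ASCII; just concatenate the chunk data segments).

Answer: 4cfjgx88mb5b4az3d

Derivation:
Chunk 1: stream[0..1]='6' size=0x6=6, data at stream[3..9]='4cfjgx' -> body[0..6], body so far='4cfjgx'
Chunk 2: stream[11..12]='5' size=0x5=5, data at stream[14..19]='88mb5' -> body[6..11], body so far='4cfjgx88mb5'
Chunk 3: stream[21..22]='6' size=0x6=6, data at stream[24..30]='b4az3d' -> body[11..17], body so far='4cfjgx88mb5b4az3d'
Chunk 4: stream[32..33]='0' size=0 (terminator). Final body='4cfjgx88mb5b4az3d' (17 bytes)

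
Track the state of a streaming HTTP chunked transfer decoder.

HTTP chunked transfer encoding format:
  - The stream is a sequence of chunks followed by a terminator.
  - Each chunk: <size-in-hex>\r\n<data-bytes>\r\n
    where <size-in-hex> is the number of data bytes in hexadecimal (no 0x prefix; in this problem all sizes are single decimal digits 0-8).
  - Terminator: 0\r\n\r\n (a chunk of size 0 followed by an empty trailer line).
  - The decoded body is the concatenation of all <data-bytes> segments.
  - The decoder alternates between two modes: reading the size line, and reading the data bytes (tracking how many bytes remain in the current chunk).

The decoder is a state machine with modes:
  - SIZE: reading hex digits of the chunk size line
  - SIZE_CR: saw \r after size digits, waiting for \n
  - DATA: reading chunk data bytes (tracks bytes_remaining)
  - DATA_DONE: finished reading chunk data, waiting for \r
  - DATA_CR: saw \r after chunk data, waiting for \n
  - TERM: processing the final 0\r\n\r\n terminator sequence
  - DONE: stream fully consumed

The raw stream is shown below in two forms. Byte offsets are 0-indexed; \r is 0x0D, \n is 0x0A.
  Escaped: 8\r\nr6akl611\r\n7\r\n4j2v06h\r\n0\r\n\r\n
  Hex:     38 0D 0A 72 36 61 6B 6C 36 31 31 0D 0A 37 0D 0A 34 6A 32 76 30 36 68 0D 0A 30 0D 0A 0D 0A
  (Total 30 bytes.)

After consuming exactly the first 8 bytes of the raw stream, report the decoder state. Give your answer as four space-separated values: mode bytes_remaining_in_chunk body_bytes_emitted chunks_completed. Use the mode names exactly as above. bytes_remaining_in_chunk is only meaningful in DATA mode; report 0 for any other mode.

Answer: DATA 3 5 0

Derivation:
Byte 0 = '8': mode=SIZE remaining=0 emitted=0 chunks_done=0
Byte 1 = 0x0D: mode=SIZE_CR remaining=0 emitted=0 chunks_done=0
Byte 2 = 0x0A: mode=DATA remaining=8 emitted=0 chunks_done=0
Byte 3 = 'r': mode=DATA remaining=7 emitted=1 chunks_done=0
Byte 4 = '6': mode=DATA remaining=6 emitted=2 chunks_done=0
Byte 5 = 'a': mode=DATA remaining=5 emitted=3 chunks_done=0
Byte 6 = 'k': mode=DATA remaining=4 emitted=4 chunks_done=0
Byte 7 = 'l': mode=DATA remaining=3 emitted=5 chunks_done=0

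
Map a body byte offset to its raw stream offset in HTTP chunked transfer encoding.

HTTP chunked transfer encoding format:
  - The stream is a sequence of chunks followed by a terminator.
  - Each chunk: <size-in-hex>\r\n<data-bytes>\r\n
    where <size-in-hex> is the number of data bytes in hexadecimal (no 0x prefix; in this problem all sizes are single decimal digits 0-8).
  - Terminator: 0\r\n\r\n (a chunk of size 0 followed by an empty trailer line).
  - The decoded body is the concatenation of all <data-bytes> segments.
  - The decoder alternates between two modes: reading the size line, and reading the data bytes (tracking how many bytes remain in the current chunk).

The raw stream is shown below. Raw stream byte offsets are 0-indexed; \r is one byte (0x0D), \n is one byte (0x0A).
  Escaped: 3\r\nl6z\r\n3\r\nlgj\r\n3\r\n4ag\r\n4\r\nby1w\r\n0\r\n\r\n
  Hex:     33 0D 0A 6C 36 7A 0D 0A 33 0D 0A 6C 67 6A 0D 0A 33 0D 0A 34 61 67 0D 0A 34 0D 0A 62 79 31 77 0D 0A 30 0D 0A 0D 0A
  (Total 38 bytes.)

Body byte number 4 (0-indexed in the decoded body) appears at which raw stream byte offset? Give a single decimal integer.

Answer: 12

Derivation:
Chunk 1: stream[0..1]='3' size=0x3=3, data at stream[3..6]='l6z' -> body[0..3], body so far='l6z'
Chunk 2: stream[8..9]='3' size=0x3=3, data at stream[11..14]='lgj' -> body[3..6], body so far='l6zlgj'
Chunk 3: stream[16..17]='3' size=0x3=3, data at stream[19..22]='4ag' -> body[6..9], body so far='l6zlgj4ag'
Chunk 4: stream[24..25]='4' size=0x4=4, data at stream[27..31]='by1w' -> body[9..13], body so far='l6zlgj4agby1w'
Chunk 5: stream[33..34]='0' size=0 (terminator). Final body='l6zlgj4agby1w' (13 bytes)
Body byte 4 at stream offset 12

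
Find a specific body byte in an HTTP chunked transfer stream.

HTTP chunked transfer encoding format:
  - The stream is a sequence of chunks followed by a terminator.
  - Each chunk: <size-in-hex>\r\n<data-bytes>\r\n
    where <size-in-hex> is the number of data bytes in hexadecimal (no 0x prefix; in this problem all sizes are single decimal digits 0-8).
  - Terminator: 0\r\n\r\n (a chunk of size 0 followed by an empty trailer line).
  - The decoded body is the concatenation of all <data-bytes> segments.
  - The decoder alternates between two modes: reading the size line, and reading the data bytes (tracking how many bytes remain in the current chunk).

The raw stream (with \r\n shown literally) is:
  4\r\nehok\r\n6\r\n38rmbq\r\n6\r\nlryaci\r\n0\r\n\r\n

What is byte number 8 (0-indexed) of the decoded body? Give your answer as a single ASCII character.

Chunk 1: stream[0..1]='4' size=0x4=4, data at stream[3..7]='ehok' -> body[0..4], body so far='ehok'
Chunk 2: stream[9..10]='6' size=0x6=6, data at stream[12..18]='38rmbq' -> body[4..10], body so far='ehok38rmbq'
Chunk 3: stream[20..21]='6' size=0x6=6, data at stream[23..29]='lryaci' -> body[10..16], body so far='ehok38rmbqlryaci'
Chunk 4: stream[31..32]='0' size=0 (terminator). Final body='ehok38rmbqlryaci' (16 bytes)
Body byte 8 = 'b'

Answer: b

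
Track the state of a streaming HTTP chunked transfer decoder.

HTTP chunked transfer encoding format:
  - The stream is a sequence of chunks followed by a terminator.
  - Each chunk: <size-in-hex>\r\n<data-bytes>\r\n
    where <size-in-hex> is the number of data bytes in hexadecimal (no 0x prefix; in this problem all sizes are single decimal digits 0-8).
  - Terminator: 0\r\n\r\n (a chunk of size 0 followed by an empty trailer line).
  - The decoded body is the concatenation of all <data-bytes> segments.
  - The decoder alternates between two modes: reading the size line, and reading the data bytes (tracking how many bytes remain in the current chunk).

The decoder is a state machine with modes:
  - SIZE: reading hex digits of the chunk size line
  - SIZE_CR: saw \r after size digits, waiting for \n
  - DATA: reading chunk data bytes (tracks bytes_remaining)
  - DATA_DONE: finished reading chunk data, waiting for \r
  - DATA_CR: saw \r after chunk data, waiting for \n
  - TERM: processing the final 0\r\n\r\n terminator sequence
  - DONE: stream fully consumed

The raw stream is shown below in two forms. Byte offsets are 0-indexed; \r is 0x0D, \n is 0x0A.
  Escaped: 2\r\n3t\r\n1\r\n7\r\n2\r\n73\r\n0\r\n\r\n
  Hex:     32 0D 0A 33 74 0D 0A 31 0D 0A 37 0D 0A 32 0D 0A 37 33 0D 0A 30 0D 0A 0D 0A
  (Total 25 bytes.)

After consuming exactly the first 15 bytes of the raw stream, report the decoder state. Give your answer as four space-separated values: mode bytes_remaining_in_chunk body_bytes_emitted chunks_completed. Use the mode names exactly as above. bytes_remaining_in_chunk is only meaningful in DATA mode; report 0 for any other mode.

Byte 0 = '2': mode=SIZE remaining=0 emitted=0 chunks_done=0
Byte 1 = 0x0D: mode=SIZE_CR remaining=0 emitted=0 chunks_done=0
Byte 2 = 0x0A: mode=DATA remaining=2 emitted=0 chunks_done=0
Byte 3 = '3': mode=DATA remaining=1 emitted=1 chunks_done=0
Byte 4 = 't': mode=DATA_DONE remaining=0 emitted=2 chunks_done=0
Byte 5 = 0x0D: mode=DATA_CR remaining=0 emitted=2 chunks_done=0
Byte 6 = 0x0A: mode=SIZE remaining=0 emitted=2 chunks_done=1
Byte 7 = '1': mode=SIZE remaining=0 emitted=2 chunks_done=1
Byte 8 = 0x0D: mode=SIZE_CR remaining=0 emitted=2 chunks_done=1
Byte 9 = 0x0A: mode=DATA remaining=1 emitted=2 chunks_done=1
Byte 10 = '7': mode=DATA_DONE remaining=0 emitted=3 chunks_done=1
Byte 11 = 0x0D: mode=DATA_CR remaining=0 emitted=3 chunks_done=1
Byte 12 = 0x0A: mode=SIZE remaining=0 emitted=3 chunks_done=2
Byte 13 = '2': mode=SIZE remaining=0 emitted=3 chunks_done=2
Byte 14 = 0x0D: mode=SIZE_CR remaining=0 emitted=3 chunks_done=2

Answer: SIZE_CR 0 3 2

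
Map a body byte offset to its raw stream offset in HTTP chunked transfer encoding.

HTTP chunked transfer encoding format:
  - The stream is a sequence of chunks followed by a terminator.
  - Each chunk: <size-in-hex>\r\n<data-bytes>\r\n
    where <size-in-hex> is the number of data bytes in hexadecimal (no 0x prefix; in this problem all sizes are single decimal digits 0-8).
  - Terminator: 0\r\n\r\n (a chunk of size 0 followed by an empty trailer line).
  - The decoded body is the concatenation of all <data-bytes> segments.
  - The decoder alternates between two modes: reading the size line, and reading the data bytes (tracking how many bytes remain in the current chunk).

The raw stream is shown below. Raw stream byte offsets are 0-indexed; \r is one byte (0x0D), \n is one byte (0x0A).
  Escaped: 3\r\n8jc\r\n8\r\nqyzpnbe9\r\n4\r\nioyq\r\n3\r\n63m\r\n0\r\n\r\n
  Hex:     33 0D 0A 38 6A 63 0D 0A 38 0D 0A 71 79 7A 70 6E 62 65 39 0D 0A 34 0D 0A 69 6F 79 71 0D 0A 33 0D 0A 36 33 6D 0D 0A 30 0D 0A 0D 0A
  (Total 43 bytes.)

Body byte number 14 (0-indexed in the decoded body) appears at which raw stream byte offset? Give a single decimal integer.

Chunk 1: stream[0..1]='3' size=0x3=3, data at stream[3..6]='8jc' -> body[0..3], body so far='8jc'
Chunk 2: stream[8..9]='8' size=0x8=8, data at stream[11..19]='qyzpnbe9' -> body[3..11], body so far='8jcqyzpnbe9'
Chunk 3: stream[21..22]='4' size=0x4=4, data at stream[24..28]='ioyq' -> body[11..15], body so far='8jcqyzpnbe9ioyq'
Chunk 4: stream[30..31]='3' size=0x3=3, data at stream[33..36]='63m' -> body[15..18], body so far='8jcqyzpnbe9ioyq63m'
Chunk 5: stream[38..39]='0' size=0 (terminator). Final body='8jcqyzpnbe9ioyq63m' (18 bytes)
Body byte 14 at stream offset 27

Answer: 27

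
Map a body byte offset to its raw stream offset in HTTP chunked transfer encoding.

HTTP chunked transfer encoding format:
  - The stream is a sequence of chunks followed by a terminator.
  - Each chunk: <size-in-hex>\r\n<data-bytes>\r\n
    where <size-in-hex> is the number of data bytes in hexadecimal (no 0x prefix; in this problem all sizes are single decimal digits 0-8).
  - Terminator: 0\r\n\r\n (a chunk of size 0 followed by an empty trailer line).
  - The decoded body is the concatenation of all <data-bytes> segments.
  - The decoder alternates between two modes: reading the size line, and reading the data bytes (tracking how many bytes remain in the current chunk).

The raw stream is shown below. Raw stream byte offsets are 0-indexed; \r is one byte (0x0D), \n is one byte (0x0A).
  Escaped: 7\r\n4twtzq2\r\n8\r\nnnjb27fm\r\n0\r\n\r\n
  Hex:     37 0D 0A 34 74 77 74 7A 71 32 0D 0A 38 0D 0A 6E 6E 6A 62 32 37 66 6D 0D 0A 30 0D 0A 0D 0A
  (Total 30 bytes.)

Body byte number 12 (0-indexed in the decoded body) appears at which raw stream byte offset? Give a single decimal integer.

Chunk 1: stream[0..1]='7' size=0x7=7, data at stream[3..10]='4twtzq2' -> body[0..7], body so far='4twtzq2'
Chunk 2: stream[12..13]='8' size=0x8=8, data at stream[15..23]='nnjb27fm' -> body[7..15], body so far='4twtzq2nnjb27fm'
Chunk 3: stream[25..26]='0' size=0 (terminator). Final body='4twtzq2nnjb27fm' (15 bytes)
Body byte 12 at stream offset 20

Answer: 20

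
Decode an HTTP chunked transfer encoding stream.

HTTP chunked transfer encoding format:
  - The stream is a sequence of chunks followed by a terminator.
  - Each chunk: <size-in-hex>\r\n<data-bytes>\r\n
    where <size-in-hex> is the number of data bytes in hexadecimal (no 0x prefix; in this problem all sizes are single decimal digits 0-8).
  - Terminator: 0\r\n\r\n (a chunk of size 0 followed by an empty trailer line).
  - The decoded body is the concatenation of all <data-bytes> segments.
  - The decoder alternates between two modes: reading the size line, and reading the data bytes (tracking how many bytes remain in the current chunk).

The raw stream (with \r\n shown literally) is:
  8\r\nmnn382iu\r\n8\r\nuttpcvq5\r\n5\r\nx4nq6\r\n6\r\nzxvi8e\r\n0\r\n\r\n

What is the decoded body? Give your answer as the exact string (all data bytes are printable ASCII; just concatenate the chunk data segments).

Chunk 1: stream[0..1]='8' size=0x8=8, data at stream[3..11]='mnn382iu' -> body[0..8], body so far='mnn382iu'
Chunk 2: stream[13..14]='8' size=0x8=8, data at stream[16..24]='uttpcvq5' -> body[8..16], body so far='mnn382iuuttpcvq5'
Chunk 3: stream[26..27]='5' size=0x5=5, data at stream[29..34]='x4nq6' -> body[16..21], body so far='mnn382iuuttpcvq5x4nq6'
Chunk 4: stream[36..37]='6' size=0x6=6, data at stream[39..45]='zxvi8e' -> body[21..27], body so far='mnn382iuuttpcvq5x4nq6zxvi8e'
Chunk 5: stream[47..48]='0' size=0 (terminator). Final body='mnn382iuuttpcvq5x4nq6zxvi8e' (27 bytes)

Answer: mnn382iuuttpcvq5x4nq6zxvi8e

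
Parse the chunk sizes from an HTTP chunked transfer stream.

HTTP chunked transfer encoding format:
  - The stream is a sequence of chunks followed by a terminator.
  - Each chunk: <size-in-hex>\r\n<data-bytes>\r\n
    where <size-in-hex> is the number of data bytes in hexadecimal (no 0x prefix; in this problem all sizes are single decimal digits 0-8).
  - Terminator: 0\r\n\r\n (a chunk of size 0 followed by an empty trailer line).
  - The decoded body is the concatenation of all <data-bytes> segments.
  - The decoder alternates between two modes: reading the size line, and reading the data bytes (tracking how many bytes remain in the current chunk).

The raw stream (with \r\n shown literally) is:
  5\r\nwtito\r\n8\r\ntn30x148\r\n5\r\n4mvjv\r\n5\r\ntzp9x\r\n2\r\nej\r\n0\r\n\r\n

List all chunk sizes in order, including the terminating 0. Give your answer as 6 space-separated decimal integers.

Answer: 5 8 5 5 2 0

Derivation:
Chunk 1: stream[0..1]='5' size=0x5=5, data at stream[3..8]='wtito' -> body[0..5], body so far='wtito'
Chunk 2: stream[10..11]='8' size=0x8=8, data at stream[13..21]='tn30x148' -> body[5..13], body so far='wtitotn30x148'
Chunk 3: stream[23..24]='5' size=0x5=5, data at stream[26..31]='4mvjv' -> body[13..18], body so far='wtitotn30x1484mvjv'
Chunk 4: stream[33..34]='5' size=0x5=5, data at stream[36..41]='tzp9x' -> body[18..23], body so far='wtitotn30x1484mvjvtzp9x'
Chunk 5: stream[43..44]='2' size=0x2=2, data at stream[46..48]='ej' -> body[23..25], body so far='wtitotn30x1484mvjvtzp9xej'
Chunk 6: stream[50..51]='0' size=0 (terminator). Final body='wtitotn30x1484mvjvtzp9xej' (25 bytes)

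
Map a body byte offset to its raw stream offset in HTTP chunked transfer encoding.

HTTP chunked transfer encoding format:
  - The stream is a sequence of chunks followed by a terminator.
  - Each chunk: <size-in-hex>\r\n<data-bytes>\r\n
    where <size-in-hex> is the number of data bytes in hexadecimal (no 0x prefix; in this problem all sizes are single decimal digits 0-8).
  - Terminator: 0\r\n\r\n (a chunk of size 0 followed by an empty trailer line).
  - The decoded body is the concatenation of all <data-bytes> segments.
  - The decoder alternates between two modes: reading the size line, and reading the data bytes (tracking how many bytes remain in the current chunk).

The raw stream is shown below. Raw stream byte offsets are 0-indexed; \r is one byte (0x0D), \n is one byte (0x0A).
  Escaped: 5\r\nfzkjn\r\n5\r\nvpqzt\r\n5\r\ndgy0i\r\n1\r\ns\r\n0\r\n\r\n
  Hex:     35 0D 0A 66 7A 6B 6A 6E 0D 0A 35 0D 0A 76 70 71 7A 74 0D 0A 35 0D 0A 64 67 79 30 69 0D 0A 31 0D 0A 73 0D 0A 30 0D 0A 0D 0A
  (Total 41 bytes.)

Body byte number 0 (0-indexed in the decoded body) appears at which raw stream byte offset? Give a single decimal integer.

Chunk 1: stream[0..1]='5' size=0x5=5, data at stream[3..8]='fzkjn' -> body[0..5], body so far='fzkjn'
Chunk 2: stream[10..11]='5' size=0x5=5, data at stream[13..18]='vpqzt' -> body[5..10], body so far='fzkjnvpqzt'
Chunk 3: stream[20..21]='5' size=0x5=5, data at stream[23..28]='dgy0i' -> body[10..15], body so far='fzkjnvpqztdgy0i'
Chunk 4: stream[30..31]='1' size=0x1=1, data at stream[33..34]='s' -> body[15..16], body so far='fzkjnvpqztdgy0is'
Chunk 5: stream[36..37]='0' size=0 (terminator). Final body='fzkjnvpqztdgy0is' (16 bytes)
Body byte 0 at stream offset 3

Answer: 3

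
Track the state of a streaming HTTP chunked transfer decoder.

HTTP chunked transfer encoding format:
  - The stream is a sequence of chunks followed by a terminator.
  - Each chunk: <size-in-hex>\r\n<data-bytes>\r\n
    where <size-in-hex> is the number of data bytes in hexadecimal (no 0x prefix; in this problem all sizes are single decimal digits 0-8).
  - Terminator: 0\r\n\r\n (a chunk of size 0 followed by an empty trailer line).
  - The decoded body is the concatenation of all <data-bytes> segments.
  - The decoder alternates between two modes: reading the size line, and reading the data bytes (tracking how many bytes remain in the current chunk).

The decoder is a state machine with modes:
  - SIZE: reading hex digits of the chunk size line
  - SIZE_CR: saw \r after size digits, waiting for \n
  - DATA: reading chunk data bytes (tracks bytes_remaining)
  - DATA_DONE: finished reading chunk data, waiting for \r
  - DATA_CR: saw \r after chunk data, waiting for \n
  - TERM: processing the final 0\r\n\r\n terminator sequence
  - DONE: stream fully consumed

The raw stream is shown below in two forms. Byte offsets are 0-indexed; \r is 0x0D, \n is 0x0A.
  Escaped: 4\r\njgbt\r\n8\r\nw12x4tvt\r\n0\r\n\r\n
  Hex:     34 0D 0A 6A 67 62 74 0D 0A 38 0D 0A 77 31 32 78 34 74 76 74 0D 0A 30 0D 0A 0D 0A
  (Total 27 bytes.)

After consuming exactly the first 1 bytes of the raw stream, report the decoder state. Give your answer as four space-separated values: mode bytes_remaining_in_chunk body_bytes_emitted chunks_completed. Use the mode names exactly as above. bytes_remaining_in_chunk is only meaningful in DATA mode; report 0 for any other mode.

Byte 0 = '4': mode=SIZE remaining=0 emitted=0 chunks_done=0

Answer: SIZE 0 0 0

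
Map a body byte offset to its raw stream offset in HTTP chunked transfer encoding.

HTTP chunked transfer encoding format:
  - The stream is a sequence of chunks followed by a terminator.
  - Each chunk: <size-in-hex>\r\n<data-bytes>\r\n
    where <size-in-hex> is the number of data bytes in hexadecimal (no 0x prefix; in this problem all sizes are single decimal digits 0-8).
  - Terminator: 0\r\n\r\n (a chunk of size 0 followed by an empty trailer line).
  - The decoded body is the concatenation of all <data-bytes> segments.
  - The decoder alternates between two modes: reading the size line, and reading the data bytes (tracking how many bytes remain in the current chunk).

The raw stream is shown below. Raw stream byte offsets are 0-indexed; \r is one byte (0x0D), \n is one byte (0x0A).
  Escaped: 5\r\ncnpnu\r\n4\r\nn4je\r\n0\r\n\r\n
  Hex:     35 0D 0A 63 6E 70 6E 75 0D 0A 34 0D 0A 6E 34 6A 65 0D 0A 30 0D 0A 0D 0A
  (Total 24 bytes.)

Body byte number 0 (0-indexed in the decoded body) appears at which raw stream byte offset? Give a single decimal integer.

Answer: 3

Derivation:
Chunk 1: stream[0..1]='5' size=0x5=5, data at stream[3..8]='cnpnu' -> body[0..5], body so far='cnpnu'
Chunk 2: stream[10..11]='4' size=0x4=4, data at stream[13..17]='n4je' -> body[5..9], body so far='cnpnun4je'
Chunk 3: stream[19..20]='0' size=0 (terminator). Final body='cnpnun4je' (9 bytes)
Body byte 0 at stream offset 3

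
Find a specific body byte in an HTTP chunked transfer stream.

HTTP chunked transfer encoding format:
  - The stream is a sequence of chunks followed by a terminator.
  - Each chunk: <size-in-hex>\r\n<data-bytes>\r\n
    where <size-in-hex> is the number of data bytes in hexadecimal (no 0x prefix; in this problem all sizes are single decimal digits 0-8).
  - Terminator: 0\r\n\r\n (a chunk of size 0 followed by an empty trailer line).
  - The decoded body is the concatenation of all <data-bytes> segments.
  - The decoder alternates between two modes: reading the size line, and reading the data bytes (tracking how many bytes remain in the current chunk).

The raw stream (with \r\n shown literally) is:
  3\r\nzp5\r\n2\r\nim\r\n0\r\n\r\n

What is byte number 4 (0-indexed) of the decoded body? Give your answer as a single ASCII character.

Answer: m

Derivation:
Chunk 1: stream[0..1]='3' size=0x3=3, data at stream[3..6]='zp5' -> body[0..3], body so far='zp5'
Chunk 2: stream[8..9]='2' size=0x2=2, data at stream[11..13]='im' -> body[3..5], body so far='zp5im'
Chunk 3: stream[15..16]='0' size=0 (terminator). Final body='zp5im' (5 bytes)
Body byte 4 = 'm'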